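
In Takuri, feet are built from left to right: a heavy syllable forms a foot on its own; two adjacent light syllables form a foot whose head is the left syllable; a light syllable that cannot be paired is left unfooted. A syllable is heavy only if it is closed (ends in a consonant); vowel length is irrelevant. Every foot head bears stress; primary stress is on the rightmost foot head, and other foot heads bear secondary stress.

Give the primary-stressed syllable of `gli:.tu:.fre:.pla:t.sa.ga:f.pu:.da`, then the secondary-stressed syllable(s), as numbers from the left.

primary 7, secondary 1, 4, 6

Weights: 1 gli: L, 2 tu: L, 3 fre: L, 4 pla:t H, 5 sa L, 6 ga:f H, 7 pu: L, 8 da L.
Parse left to right (heavy = foot alone; LL = one foot; stranded L unfooted): (ˈgli:.tu:) fre: (ˈpla:t) sa (ˈga:f) (ˈpu:.da).
Foot heads: 1, 4, 6, 7.
Primary stress on the rightmost head = syllable 7.
Secondary stress on 1, 4, 6: ˌgli:.tu:.fre:.ˌpla:t.sa.ˌga:f.ˈpu:.da.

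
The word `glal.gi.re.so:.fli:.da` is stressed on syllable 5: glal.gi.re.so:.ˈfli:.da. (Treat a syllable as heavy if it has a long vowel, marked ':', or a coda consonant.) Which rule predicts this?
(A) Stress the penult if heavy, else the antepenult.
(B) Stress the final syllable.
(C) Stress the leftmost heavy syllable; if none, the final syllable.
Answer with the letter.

Rule A → syllable 5 ✓.
Rule B → syllable 6 (observed: 5).
Rule C → syllable 1 (observed: 5).

A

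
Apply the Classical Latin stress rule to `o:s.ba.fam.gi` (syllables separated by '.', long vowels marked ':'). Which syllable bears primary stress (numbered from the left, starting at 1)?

3

Classical Latin: stress the penult if heavy (long vowel or closed), else the antepenult.
Weights: 2 ba L, 3 fam H, 4 gi L.
The penult (syllable 3, fam) is heavy, so it takes stress.
Stress on syllable 3: o:s.ba.ˈfam.gi.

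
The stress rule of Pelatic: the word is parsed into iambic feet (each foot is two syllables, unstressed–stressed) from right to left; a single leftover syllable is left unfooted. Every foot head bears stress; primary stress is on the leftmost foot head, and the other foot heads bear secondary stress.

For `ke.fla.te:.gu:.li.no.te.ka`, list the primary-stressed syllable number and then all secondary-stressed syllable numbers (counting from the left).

Parse right to left into iambic (σˈσ) feet: (ke.ˈfla) (te:.ˈgu:) (li.ˈno) (te.ˈka).
Foot heads (stressed positions): 2, 4, 6, 8.
End Rule Leftmost: primary stress on the leftmost head = syllable 2.
Secondary stress on 4, 6, 8: ke.ˈfla.te:.ˌgu:.li.ˌno.te.ˌka.

primary 2, secondary 4, 6, 8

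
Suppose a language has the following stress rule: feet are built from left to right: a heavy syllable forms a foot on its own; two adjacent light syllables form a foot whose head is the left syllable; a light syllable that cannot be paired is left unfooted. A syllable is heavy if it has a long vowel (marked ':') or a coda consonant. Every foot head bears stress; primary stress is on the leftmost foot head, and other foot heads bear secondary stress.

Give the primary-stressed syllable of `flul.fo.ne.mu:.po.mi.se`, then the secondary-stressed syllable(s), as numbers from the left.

Weights: 1 flul H, 2 fo L, 3 ne L, 4 mu: H, 5 po L, 6 mi L, 7 se L.
Parse left to right (heavy = foot alone; LL = one foot; stranded L unfooted): (ˈflul) (ˈfo.ne) (ˈmu:) (ˈpo.mi) se.
Foot heads: 1, 2, 4, 5.
Primary stress on the leftmost head = syllable 1.
Secondary stress on 2, 4, 5: ˈflul.ˌfo.ne.ˌmu:.ˌpo.mi.se.

primary 1, secondary 2, 4, 5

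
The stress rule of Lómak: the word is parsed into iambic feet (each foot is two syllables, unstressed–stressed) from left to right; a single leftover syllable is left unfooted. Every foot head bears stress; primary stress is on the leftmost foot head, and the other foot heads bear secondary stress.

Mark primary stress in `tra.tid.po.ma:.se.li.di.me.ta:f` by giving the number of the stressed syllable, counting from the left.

2

Parse left to right into iambic (σˈσ) feet: (tra.ˈtid) (po.ˈma:) (se.ˈli) (di.ˈme) ta:f. Syllable 9 is left unfooted.
Foot heads (stressed positions): 2, 4, 6, 8.
End Rule Leftmost: primary stress on the leftmost head = syllable 2.
Primary stress: syllable 2 → tra.ˈtid.po.ma:.se.li.di.me.ta:f.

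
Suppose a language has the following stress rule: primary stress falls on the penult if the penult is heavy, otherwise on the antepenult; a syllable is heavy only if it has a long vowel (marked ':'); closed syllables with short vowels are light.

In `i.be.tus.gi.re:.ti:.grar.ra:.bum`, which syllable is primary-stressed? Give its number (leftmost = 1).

Weights: 7 grar L, 8 ra: H, 9 bum L.
The penult (syllable 8, ra:) is heavy, so it takes stress.
Primary stress: syllable 8 → i.be.tus.gi.re:.ti:.grar.ˈra:.bum.

8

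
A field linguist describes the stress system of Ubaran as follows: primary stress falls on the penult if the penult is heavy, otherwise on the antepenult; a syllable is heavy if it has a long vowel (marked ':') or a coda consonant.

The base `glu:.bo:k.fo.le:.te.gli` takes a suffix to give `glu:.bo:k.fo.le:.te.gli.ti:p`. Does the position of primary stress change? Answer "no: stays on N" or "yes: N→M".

yes: 4→5

Base `glu:.bo:k.fo.le:.te.gli` (6 syllables):
  Weights: 4 le: H, 5 te L, 6 gli L.
  The penult (syllable 5, te) is light, so stress falls on the antepenult (syllable 4, le:).
  → primary stress on syllable 4.
Suffixed `glu:.bo:k.fo.le:.te.gli.ti:p` (7 syllables):
  Weights: 5 te L, 6 gli L, 7 ti:p H.
  The penult (syllable 6, gli) is light, so stress falls on the antepenult (syllable 5, te).
  → primary stress on syllable 5.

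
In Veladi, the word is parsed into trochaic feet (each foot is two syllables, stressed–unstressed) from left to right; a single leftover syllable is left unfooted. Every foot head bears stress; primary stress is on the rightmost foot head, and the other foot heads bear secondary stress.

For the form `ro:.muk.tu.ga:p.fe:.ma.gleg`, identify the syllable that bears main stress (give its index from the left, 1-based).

Parse left to right into trochaic (ˈσσ) feet: (ˈro:.muk) (ˈtu.ga:p) (ˈfe:.ma) gleg. Syllable 7 is left unfooted.
Foot heads (stressed positions): 1, 3, 5.
End Rule Rightmost: primary stress on the rightmost head = syllable 5.
Primary stress: syllable 5 → ro:.muk.tu.ga:p.ˈfe:.ma.gleg.

5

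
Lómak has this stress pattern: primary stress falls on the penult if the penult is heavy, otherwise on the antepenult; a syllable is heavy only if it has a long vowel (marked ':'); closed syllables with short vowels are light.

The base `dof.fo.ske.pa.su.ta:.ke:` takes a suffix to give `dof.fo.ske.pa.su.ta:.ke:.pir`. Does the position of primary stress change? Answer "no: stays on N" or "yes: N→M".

Base `dof.fo.ske.pa.su.ta:.ke:` (7 syllables):
  Weights: 5 su L, 6 ta: H, 7 ke: H.
  The penult (syllable 6, ta:) is heavy, so it takes stress.
  → primary stress on syllable 6.
Suffixed `dof.fo.ske.pa.su.ta:.ke:.pir` (8 syllables):
  Weights: 6 ta: H, 7 ke: H, 8 pir L.
  The penult (syllable 7, ke:) is heavy, so it takes stress.
  → primary stress on syllable 7.

yes: 6→7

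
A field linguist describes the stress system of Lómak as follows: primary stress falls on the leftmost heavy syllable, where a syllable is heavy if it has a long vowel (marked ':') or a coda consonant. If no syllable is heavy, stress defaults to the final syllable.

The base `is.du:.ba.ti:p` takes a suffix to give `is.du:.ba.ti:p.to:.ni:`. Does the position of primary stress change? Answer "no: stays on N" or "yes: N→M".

no: stays on 1

Base `is.du:.ba.ti:p` (4 syllables):
  Weights: 1 is H, 2 du: H, 3 ba L, 4 ti:p H.
  Heavy syllables in the domain: 1, 2, 4. The leftmost is syllable 1 (is).
  → primary stress on syllable 1.
Suffixed `is.du:.ba.ti:p.to:.ni:` (6 syllables):
  Weights: 1 is H, 2 du: H, 3 ba L, 4 ti:p H, 5 to: H, 6 ni: H.
  Heavy syllables in the domain: 1, 2, 4, 5, 6. The leftmost is syllable 1 (is).
  → primary stress on syllable 1.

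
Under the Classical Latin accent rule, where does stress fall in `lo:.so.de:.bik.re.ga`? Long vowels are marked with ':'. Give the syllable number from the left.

Classical Latin: stress the penult if heavy (long vowel or closed), else the antepenult.
Weights: 4 bik H, 5 re L, 6 ga L.
The penult (syllable 5, re) is light, so stress falls on the antepenult (syllable 4, bik).
Stress on syllable 4: lo:.so.de:.ˈbik.re.ga.

4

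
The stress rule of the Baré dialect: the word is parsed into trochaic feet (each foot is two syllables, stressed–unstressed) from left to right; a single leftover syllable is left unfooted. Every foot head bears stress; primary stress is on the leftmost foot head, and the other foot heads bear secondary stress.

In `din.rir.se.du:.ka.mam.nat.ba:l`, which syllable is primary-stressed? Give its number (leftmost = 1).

1

Parse left to right into trochaic (ˈσσ) feet: (ˈdin.rir) (ˈse.du:) (ˈka.mam) (ˈnat.ba:l).
Foot heads (stressed positions): 1, 3, 5, 7.
End Rule Leftmost: primary stress on the leftmost head = syllable 1.
Primary stress: syllable 1 → ˈdin.rir.se.du:.ka.mam.nat.ba:l.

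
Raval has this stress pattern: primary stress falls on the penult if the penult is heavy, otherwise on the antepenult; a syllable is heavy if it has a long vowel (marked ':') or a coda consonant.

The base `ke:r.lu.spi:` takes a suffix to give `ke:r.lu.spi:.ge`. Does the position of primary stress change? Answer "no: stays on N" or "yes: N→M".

Base `ke:r.lu.spi:` (3 syllables):
  Weights: 1 ke:r H, 2 lu L, 3 spi: H.
  The penult (syllable 2, lu) is light, so stress falls on the antepenult (syllable 1, ke:r).
  → primary stress on syllable 1.
Suffixed `ke:r.lu.spi:.ge` (4 syllables):
  Weights: 2 lu L, 3 spi: H, 4 ge L.
  The penult (syllable 3, spi:) is heavy, so it takes stress.
  → primary stress on syllable 3.

yes: 1→3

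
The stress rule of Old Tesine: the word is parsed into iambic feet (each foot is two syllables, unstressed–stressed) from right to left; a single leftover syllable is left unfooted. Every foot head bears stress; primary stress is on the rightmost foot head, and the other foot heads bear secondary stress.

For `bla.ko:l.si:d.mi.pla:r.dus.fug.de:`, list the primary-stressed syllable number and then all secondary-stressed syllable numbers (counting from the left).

primary 8, secondary 2, 4, 6

Parse right to left into iambic (σˈσ) feet: (bla.ˈko:l) (si:d.ˈmi) (pla:r.ˈdus) (fug.ˈde:).
Foot heads (stressed positions): 2, 4, 6, 8.
End Rule Rightmost: primary stress on the rightmost head = syllable 8.
Secondary stress on 2, 4, 6: bla.ˌko:l.si:d.ˌmi.pla:r.ˌdus.fug.ˈde:.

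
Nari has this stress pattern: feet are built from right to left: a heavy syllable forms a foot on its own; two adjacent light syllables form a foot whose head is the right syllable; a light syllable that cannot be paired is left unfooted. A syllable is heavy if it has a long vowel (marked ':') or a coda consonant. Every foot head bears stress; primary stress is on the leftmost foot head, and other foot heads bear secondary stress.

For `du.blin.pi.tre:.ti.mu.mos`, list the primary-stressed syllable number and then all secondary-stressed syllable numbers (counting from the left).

primary 2, secondary 4, 6, 7

Weights: 1 du L, 2 blin H, 3 pi L, 4 tre: H, 5 ti L, 6 mu L, 7 mos H.
Parse right to left (heavy = foot alone; LL = one foot; stranded L unfooted): du (ˈblin) pi (ˈtre:) (ti.ˈmu) (ˈmos).
Foot heads: 2, 4, 6, 7.
Primary stress on the leftmost head = syllable 2.
Secondary stress on 4, 6, 7: du.ˈblin.pi.ˌtre:.ti.ˌmu.ˌmos.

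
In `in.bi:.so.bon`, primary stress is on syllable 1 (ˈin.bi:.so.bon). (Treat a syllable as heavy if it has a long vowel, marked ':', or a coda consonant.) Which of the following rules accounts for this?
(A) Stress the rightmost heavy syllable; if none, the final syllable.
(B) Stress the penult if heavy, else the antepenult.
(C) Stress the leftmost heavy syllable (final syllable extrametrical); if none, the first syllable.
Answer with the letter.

Rule A → syllable 4 (observed: 1).
Rule B → syllable 2 (observed: 1).
Rule C → syllable 1 ✓.

C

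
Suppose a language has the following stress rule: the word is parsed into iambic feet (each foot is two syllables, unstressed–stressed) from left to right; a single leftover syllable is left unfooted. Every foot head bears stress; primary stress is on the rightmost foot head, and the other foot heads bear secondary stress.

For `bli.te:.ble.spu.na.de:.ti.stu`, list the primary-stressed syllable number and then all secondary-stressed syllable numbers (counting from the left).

primary 8, secondary 2, 4, 6

Parse left to right into iambic (σˈσ) feet: (bli.ˈte:) (ble.ˈspu) (na.ˈde:) (ti.ˈstu).
Foot heads (stressed positions): 2, 4, 6, 8.
End Rule Rightmost: primary stress on the rightmost head = syllable 8.
Secondary stress on 2, 4, 6: bli.ˌte:.ble.ˌspu.na.ˌde:.ti.ˈstu.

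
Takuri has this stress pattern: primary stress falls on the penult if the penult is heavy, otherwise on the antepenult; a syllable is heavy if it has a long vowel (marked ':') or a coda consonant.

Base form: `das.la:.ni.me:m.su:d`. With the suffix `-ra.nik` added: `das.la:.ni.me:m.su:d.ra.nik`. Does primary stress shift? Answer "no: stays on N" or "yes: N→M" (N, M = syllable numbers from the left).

yes: 4→5

Base `das.la:.ni.me:m.su:d` (5 syllables):
  Weights: 3 ni L, 4 me:m H, 5 su:d H.
  The penult (syllable 4, me:m) is heavy, so it takes stress.
  → primary stress on syllable 4.
Suffixed `das.la:.ni.me:m.su:d.ra.nik` (7 syllables):
  Weights: 5 su:d H, 6 ra L, 7 nik H.
  The penult (syllable 6, ra) is light, so stress falls on the antepenult (syllable 5, su:d).
  → primary stress on syllable 5.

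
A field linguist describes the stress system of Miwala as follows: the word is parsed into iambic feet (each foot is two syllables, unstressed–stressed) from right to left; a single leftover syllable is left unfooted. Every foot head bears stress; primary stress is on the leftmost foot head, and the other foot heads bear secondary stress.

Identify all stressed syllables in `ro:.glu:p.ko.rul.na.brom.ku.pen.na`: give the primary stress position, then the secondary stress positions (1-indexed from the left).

Parse right to left into iambic (σˈσ) feet: ro: (glu:p.ˈko) (rul.ˈna) (brom.ˈku) (pen.ˈna). Syllable 1 is left unfooted.
Foot heads (stressed positions): 3, 5, 7, 9.
End Rule Leftmost: primary stress on the leftmost head = syllable 3.
Secondary stress on 5, 7, 9: ro:.glu:p.ˈko.rul.ˌna.brom.ˌku.pen.ˌna.

primary 3, secondary 5, 7, 9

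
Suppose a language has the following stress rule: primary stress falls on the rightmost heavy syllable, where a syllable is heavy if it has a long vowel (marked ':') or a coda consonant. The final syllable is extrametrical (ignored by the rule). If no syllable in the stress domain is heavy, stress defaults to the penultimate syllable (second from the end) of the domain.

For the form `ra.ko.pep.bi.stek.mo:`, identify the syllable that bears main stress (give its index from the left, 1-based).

The final syllable (6, mo:) is extrametrical; the stress domain is syllables 1–5.
Weights: 1 ra L, 2 ko L, 3 pep H, 4 bi L, 5 stek H.
Heavy syllables in the domain: 3, 5. The rightmost is syllable 5 (stek).
Primary stress: syllable 5 → ra.ko.pep.bi.ˈstek.mo:.

5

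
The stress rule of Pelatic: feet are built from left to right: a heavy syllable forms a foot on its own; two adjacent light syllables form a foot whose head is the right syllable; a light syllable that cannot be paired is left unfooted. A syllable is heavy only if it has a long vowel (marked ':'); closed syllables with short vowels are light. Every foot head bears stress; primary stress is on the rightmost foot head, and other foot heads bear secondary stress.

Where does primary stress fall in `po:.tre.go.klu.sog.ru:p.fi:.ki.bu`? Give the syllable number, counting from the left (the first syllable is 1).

9

Weights: 1 po: H, 2 tre L, 3 go L, 4 klu L, 5 sog L, 6 ru:p H, 7 fi: H, 8 ki L, 9 bu L.
Parse left to right (heavy = foot alone; LL = one foot; stranded L unfooted): (ˈpo:) (tre.ˈgo) (klu.ˈsog) (ˈru:p) (ˈfi:) (ki.ˈbu).
Foot heads: 1, 3, 5, 6, 7, 9.
Primary stress on the rightmost head = syllable 9.
Primary stress: syllable 9 → po:.tre.go.klu.sog.ru:p.fi:.ki.ˈbu.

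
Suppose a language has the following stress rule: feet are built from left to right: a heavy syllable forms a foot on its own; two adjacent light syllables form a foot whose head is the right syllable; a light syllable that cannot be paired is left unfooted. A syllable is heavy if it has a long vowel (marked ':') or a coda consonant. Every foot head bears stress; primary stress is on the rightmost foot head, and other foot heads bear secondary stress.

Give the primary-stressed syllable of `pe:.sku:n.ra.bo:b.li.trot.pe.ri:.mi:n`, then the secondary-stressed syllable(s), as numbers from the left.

Weights: 1 pe: H, 2 sku:n H, 3 ra L, 4 bo:b H, 5 li L, 6 trot H, 7 pe L, 8 ri: H, 9 mi:n H.
Parse left to right (heavy = foot alone; LL = one foot; stranded L unfooted): (ˈpe:) (ˈsku:n) ra (ˈbo:b) li (ˈtrot) pe (ˈri:) (ˈmi:n).
Foot heads: 1, 2, 4, 6, 8, 9.
Primary stress on the rightmost head = syllable 9.
Secondary stress on 1, 2, 4, 6, 8: ˌpe:.ˌsku:n.ra.ˌbo:b.li.ˌtrot.pe.ˌri:.ˈmi:n.

primary 9, secondary 1, 2, 4, 6, 8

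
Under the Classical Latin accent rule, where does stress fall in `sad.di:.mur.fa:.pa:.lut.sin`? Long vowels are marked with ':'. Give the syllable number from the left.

6

Classical Latin: stress the penult if heavy (long vowel or closed), else the antepenult.
Weights: 5 pa: H, 6 lut H, 7 sin H.
The penult (syllable 6, lut) is heavy, so it takes stress.
Stress on syllable 6: sad.di:.mur.fa:.pa:.ˈlut.sin.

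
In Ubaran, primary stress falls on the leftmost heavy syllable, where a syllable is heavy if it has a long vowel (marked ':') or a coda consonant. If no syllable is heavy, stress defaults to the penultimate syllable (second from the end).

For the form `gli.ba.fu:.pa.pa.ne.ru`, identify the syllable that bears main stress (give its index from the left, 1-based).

3

Weights: 1 gli L, 2 ba L, 3 fu: H, 4 pa L, 5 pa L, 6 ne L, 7 ru L.
Heavy syllables in the domain: 3. The leftmost is syllable 3 (fu:).
Primary stress: syllable 3 → gli.ba.ˈfu:.pa.pa.ne.ru.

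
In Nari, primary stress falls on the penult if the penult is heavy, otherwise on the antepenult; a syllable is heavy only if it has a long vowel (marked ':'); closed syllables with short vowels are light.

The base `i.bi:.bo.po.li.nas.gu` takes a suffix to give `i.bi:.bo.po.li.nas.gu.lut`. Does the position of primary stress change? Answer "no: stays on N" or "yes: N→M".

yes: 5→6

Base `i.bi:.bo.po.li.nas.gu` (7 syllables):
  Weights: 5 li L, 6 nas L, 7 gu L.
  The penult (syllable 6, nas) is light, so stress falls on the antepenult (syllable 5, li).
  → primary stress on syllable 5.
Suffixed `i.bi:.bo.po.li.nas.gu.lut` (8 syllables):
  Weights: 6 nas L, 7 gu L, 8 lut L.
  The penult (syllable 7, gu) is light, so stress falls on the antepenult (syllable 6, nas).
  → primary stress on syllable 6.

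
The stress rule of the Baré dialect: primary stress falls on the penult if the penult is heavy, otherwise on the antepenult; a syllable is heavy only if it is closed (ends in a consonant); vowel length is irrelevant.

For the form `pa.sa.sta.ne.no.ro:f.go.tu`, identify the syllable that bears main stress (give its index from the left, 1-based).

6

Weights: 6 ro:f H, 7 go L, 8 tu L.
The penult (syllable 7, go) is light, so stress falls on the antepenult (syllable 6, ro:f).
Primary stress: syllable 6 → pa.sa.sta.ne.no.ˈro:f.go.tu.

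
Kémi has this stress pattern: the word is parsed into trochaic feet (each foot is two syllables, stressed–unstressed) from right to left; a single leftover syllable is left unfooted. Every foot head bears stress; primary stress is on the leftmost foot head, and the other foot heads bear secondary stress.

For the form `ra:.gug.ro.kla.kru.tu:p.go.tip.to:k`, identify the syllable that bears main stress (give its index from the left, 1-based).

2

Parse right to left into trochaic (ˈσσ) feet: ra: (ˈgug.ro) (ˈkla.kru) (ˈtu:p.go) (ˈtip.to:k). Syllable 1 is left unfooted.
Foot heads (stressed positions): 2, 4, 6, 8.
End Rule Leftmost: primary stress on the leftmost head = syllable 2.
Primary stress: syllable 2 → ra:.ˈgug.ro.kla.kru.tu:p.go.tip.to:k.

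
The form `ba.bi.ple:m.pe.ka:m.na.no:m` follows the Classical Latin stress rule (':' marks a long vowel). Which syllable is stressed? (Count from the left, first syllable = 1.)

5

Classical Latin: stress the penult if heavy (long vowel or closed), else the antepenult.
Weights: 5 ka:m H, 6 na L, 7 no:m H.
The penult (syllable 6, na) is light, so stress falls on the antepenult (syllable 5, ka:m).
Stress on syllable 5: ba.bi.ple:m.pe.ˈka:m.na.no:m.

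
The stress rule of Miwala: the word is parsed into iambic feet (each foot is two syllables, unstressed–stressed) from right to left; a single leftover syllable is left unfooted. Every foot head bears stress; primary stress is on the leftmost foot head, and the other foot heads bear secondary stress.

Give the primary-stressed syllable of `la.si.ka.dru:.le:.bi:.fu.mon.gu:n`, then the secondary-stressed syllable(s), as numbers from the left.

primary 3, secondary 5, 7, 9

Parse right to left into iambic (σˈσ) feet: la (si.ˈka) (dru:.ˈle:) (bi:.ˈfu) (mon.ˈgu:n). Syllable 1 is left unfooted.
Foot heads (stressed positions): 3, 5, 7, 9.
End Rule Leftmost: primary stress on the leftmost head = syllable 3.
Secondary stress on 5, 7, 9: la.si.ˈka.dru:.ˌle:.bi:.ˌfu.mon.ˌgu:n.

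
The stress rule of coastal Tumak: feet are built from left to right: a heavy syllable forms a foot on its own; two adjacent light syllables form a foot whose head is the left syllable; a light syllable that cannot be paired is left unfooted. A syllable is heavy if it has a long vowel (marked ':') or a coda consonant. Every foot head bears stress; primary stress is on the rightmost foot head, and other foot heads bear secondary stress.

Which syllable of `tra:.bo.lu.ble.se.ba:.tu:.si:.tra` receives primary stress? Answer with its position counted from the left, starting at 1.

8

Weights: 1 tra: H, 2 bo L, 3 lu L, 4 ble L, 5 se L, 6 ba: H, 7 tu: H, 8 si: H, 9 tra L.
Parse left to right (heavy = foot alone; LL = one foot; stranded L unfooted): (ˈtra:) (ˈbo.lu) (ˈble.se) (ˈba:) (ˈtu:) (ˈsi:) tra.
Foot heads: 1, 2, 4, 6, 7, 8.
Primary stress on the rightmost head = syllable 8.
Primary stress: syllable 8 → tra:.bo.lu.ble.se.ba:.tu:.ˈsi:.tra.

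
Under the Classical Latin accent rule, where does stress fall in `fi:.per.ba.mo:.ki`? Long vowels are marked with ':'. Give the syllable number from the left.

4

Classical Latin: stress the penult if heavy (long vowel or closed), else the antepenult.
Weights: 3 ba L, 4 mo: H, 5 ki L.
The penult (syllable 4, mo:) is heavy, so it takes stress.
Stress on syllable 4: fi:.per.ba.ˈmo:.ki.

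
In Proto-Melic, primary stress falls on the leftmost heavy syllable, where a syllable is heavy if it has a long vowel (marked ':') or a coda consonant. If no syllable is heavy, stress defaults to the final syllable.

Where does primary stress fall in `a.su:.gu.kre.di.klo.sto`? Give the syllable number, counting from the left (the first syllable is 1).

2

Weights: 1 a L, 2 su: H, 3 gu L, 4 kre L, 5 di L, 6 klo L, 7 sto L.
Heavy syllables in the domain: 2. The leftmost is syllable 2 (su:).
Primary stress: syllable 2 → a.ˈsu:.gu.kre.di.klo.sto.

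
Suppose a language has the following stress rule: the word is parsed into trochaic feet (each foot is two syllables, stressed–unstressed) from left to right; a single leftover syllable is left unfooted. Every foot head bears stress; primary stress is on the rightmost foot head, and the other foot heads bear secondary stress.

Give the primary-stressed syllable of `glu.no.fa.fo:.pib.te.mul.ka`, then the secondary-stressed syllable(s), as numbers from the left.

Parse left to right into trochaic (ˈσσ) feet: (ˈglu.no) (ˈfa.fo:) (ˈpib.te) (ˈmul.ka).
Foot heads (stressed positions): 1, 3, 5, 7.
End Rule Rightmost: primary stress on the rightmost head = syllable 7.
Secondary stress on 1, 3, 5: ˌglu.no.ˌfa.fo:.ˌpib.te.ˈmul.ka.

primary 7, secondary 1, 3, 5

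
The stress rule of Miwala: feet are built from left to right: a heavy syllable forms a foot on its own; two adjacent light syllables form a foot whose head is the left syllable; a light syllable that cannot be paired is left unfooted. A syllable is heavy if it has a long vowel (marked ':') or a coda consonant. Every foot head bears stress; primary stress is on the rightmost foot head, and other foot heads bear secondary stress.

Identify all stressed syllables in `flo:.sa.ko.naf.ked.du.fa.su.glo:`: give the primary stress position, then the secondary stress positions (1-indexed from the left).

Weights: 1 flo: H, 2 sa L, 3 ko L, 4 naf H, 5 ked H, 6 du L, 7 fa L, 8 su L, 9 glo: H.
Parse left to right (heavy = foot alone; LL = one foot; stranded L unfooted): (ˈflo:) (ˈsa.ko) (ˈnaf) (ˈked) (ˈdu.fa) su (ˈglo:).
Foot heads: 1, 2, 4, 5, 6, 9.
Primary stress on the rightmost head = syllable 9.
Secondary stress on 1, 2, 4, 5, 6: ˌflo:.ˌsa.ko.ˌnaf.ˌked.ˌdu.fa.su.ˈglo:.

primary 9, secondary 1, 2, 4, 5, 6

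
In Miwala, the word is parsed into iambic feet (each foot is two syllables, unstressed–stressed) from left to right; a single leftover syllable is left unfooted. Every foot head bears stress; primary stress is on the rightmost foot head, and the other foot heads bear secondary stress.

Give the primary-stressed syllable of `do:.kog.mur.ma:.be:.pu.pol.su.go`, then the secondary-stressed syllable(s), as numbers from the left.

primary 8, secondary 2, 4, 6

Parse left to right into iambic (σˈσ) feet: (do:.ˈkog) (mur.ˈma:) (be:.ˈpu) (pol.ˈsu) go. Syllable 9 is left unfooted.
Foot heads (stressed positions): 2, 4, 6, 8.
End Rule Rightmost: primary stress on the rightmost head = syllable 8.
Secondary stress on 2, 4, 6: do:.ˌkog.mur.ˌma:.be:.ˌpu.pol.ˈsu.go.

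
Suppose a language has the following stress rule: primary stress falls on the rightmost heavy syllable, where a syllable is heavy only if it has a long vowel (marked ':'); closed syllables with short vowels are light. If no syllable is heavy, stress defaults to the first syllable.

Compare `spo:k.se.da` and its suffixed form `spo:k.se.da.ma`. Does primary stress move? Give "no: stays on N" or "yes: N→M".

no: stays on 1

Base `spo:k.se.da` (3 syllables):
  Weights: 1 spo:k H, 2 se L, 3 da L.
  Heavy syllables in the domain: 1. The rightmost is syllable 1 (spo:k).
  → primary stress on syllable 1.
Suffixed `spo:k.se.da.ma` (4 syllables):
  Weights: 1 spo:k H, 2 se L, 3 da L, 4 ma L.
  Heavy syllables in the domain: 1. The rightmost is syllable 1 (spo:k).
  → primary stress on syllable 1.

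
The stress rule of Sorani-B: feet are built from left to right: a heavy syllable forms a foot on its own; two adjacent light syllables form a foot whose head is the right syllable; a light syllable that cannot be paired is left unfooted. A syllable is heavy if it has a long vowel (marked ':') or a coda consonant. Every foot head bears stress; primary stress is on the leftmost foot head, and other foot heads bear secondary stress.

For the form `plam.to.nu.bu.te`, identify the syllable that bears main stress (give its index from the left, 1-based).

1

Weights: 1 plam H, 2 to L, 3 nu L, 4 bu L, 5 te L.
Parse left to right (heavy = foot alone; LL = one foot; stranded L unfooted): (ˈplam) (to.ˈnu) (bu.ˈte).
Foot heads: 1, 3, 5.
Primary stress on the leftmost head = syllable 1.
Primary stress: syllable 1 → ˈplam.to.nu.bu.te.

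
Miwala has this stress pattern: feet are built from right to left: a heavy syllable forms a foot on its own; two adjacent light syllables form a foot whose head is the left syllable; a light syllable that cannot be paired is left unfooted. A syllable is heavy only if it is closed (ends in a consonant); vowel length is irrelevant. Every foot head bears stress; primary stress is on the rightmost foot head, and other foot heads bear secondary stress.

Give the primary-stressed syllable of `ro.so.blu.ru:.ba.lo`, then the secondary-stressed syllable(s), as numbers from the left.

primary 5, secondary 1, 3

Weights: 1 ro L, 2 so L, 3 blu L, 4 ru: L, 5 ba L, 6 lo L.
Parse right to left (heavy = foot alone; LL = one foot; stranded L unfooted): (ˈro.so) (ˈblu.ru:) (ˈba.lo).
Foot heads: 1, 3, 5.
Primary stress on the rightmost head = syllable 5.
Secondary stress on 1, 3: ˌro.so.ˌblu.ru:.ˈba.lo.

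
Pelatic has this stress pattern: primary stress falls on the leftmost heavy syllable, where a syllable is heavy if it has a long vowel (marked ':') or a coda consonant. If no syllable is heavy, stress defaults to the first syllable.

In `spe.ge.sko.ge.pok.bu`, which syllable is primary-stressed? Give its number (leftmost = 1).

Weights: 1 spe L, 2 ge L, 3 sko L, 4 ge L, 5 pok H, 6 bu L.
Heavy syllables in the domain: 5. The leftmost is syllable 5 (pok).
Primary stress: syllable 5 → spe.ge.sko.ge.ˈpok.bu.

5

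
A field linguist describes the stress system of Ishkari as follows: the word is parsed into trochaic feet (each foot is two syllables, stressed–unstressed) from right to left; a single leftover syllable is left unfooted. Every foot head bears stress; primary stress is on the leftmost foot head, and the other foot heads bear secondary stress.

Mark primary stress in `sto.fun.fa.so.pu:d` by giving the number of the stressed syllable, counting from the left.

Parse right to left into trochaic (ˈσσ) feet: sto (ˈfun.fa) (ˈso.pu:d). Syllable 1 is left unfooted.
Foot heads (stressed positions): 2, 4.
End Rule Leftmost: primary stress on the leftmost head = syllable 2.
Primary stress: syllable 2 → sto.ˈfun.fa.so.pu:d.

2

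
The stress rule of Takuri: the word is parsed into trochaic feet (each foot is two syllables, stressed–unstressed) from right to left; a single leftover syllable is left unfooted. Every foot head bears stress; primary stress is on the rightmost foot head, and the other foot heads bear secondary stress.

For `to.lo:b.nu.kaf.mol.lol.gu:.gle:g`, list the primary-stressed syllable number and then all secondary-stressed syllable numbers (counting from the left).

primary 7, secondary 1, 3, 5

Parse right to left into trochaic (ˈσσ) feet: (ˈto.lo:b) (ˈnu.kaf) (ˈmol.lol) (ˈgu:.gle:g).
Foot heads (stressed positions): 1, 3, 5, 7.
End Rule Rightmost: primary stress on the rightmost head = syllable 7.
Secondary stress on 1, 3, 5: ˌto.lo:b.ˌnu.kaf.ˌmol.lol.ˈgu:.gle:g.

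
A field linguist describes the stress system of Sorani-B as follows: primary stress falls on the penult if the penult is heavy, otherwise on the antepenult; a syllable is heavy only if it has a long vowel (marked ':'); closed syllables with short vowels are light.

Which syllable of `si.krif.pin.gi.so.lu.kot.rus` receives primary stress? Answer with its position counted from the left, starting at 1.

6

Weights: 6 lu L, 7 kot L, 8 rus L.
The penult (syllable 7, kot) is light, so stress falls on the antepenult (syllable 6, lu).
Primary stress: syllable 6 → si.krif.pin.gi.so.ˈlu.kot.rus.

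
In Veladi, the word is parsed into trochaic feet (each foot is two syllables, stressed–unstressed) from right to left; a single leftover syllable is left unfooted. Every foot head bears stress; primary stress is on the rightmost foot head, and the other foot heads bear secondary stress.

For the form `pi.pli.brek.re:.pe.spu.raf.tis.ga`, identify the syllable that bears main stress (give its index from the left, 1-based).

Parse right to left into trochaic (ˈσσ) feet: pi (ˈpli.brek) (ˈre:.pe) (ˈspu.raf) (ˈtis.ga). Syllable 1 is left unfooted.
Foot heads (stressed positions): 2, 4, 6, 8.
End Rule Rightmost: primary stress on the rightmost head = syllable 8.
Primary stress: syllable 8 → pi.pli.brek.re:.pe.spu.raf.ˈtis.ga.

8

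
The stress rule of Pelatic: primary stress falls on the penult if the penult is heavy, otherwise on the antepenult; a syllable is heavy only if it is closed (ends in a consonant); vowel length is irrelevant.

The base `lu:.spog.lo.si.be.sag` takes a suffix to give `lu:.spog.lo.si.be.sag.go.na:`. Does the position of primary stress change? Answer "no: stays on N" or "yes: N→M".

Base `lu:.spog.lo.si.be.sag` (6 syllables):
  Weights: 4 si L, 5 be L, 6 sag H.
  The penult (syllable 5, be) is light, so stress falls on the antepenult (syllable 4, si).
  → primary stress on syllable 4.
Suffixed `lu:.spog.lo.si.be.sag.go.na:` (8 syllables):
  Weights: 6 sag H, 7 go L, 8 na: L.
  The penult (syllable 7, go) is light, so stress falls on the antepenult (syllable 6, sag).
  → primary stress on syllable 6.

yes: 4→6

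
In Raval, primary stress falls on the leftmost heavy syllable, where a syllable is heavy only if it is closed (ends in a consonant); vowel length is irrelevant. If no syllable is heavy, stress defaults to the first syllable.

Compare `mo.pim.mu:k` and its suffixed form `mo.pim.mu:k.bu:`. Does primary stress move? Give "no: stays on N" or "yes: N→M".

no: stays on 2

Base `mo.pim.mu:k` (3 syllables):
  Weights: 1 mo L, 2 pim H, 3 mu:k H.
  Heavy syllables in the domain: 2, 3. The leftmost is syllable 2 (pim).
  → primary stress on syllable 2.
Suffixed `mo.pim.mu:k.bu:` (4 syllables):
  Weights: 1 mo L, 2 pim H, 3 mu:k H, 4 bu: L.
  Heavy syllables in the domain: 2, 3. The leftmost is syllable 2 (pim).
  → primary stress on syllable 2.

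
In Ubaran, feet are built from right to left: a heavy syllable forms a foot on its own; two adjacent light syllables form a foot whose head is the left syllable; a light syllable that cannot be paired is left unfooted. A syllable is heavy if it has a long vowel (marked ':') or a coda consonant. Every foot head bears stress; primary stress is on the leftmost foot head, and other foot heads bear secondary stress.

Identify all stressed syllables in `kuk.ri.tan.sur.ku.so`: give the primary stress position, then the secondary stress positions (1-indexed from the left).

primary 1, secondary 3, 4, 5

Weights: 1 kuk H, 2 ri L, 3 tan H, 4 sur H, 5 ku L, 6 so L.
Parse right to left (heavy = foot alone; LL = one foot; stranded L unfooted): (ˈkuk) ri (ˈtan) (ˈsur) (ˈku.so).
Foot heads: 1, 3, 4, 5.
Primary stress on the leftmost head = syllable 1.
Secondary stress on 3, 4, 5: ˈkuk.ri.ˌtan.ˌsur.ˌku.so.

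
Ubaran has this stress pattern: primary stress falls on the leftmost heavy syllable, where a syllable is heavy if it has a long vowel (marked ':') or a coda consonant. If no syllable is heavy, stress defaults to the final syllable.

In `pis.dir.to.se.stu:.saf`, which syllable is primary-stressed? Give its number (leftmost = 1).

Weights: 1 pis H, 2 dir H, 3 to L, 4 se L, 5 stu: H, 6 saf H.
Heavy syllables in the domain: 1, 2, 5, 6. The leftmost is syllable 1 (pis).
Primary stress: syllable 1 → ˈpis.dir.to.se.stu:.saf.

1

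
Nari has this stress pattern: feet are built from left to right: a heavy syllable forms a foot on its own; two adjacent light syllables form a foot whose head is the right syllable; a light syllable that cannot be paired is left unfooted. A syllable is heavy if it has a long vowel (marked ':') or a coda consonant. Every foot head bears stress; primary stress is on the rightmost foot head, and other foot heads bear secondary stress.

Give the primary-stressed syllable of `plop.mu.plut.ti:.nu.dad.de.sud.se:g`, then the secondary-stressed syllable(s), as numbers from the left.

Weights: 1 plop H, 2 mu L, 3 plut H, 4 ti: H, 5 nu L, 6 dad H, 7 de L, 8 sud H, 9 se:g H.
Parse left to right (heavy = foot alone; LL = one foot; stranded L unfooted): (ˈplop) mu (ˈplut) (ˈti:) nu (ˈdad) de (ˈsud) (ˈse:g).
Foot heads: 1, 3, 4, 6, 8, 9.
Primary stress on the rightmost head = syllable 9.
Secondary stress on 1, 3, 4, 6, 8: ˌplop.mu.ˌplut.ˌti:.nu.ˌdad.de.ˌsud.ˈse:g.

primary 9, secondary 1, 3, 4, 6, 8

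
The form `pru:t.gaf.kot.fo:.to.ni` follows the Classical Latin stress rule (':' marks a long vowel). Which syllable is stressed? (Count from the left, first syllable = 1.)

4

Classical Latin: stress the penult if heavy (long vowel or closed), else the antepenult.
Weights: 4 fo: H, 5 to L, 6 ni L.
The penult (syllable 5, to) is light, so stress falls on the antepenult (syllable 4, fo:).
Stress on syllable 4: pru:t.gaf.kot.ˈfo:.to.ni.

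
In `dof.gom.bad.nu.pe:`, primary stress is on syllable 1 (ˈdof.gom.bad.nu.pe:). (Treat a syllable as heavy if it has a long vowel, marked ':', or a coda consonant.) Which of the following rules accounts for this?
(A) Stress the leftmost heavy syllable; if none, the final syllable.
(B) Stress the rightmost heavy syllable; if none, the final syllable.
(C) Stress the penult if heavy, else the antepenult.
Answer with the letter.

Rule A → syllable 1 ✓.
Rule B → syllable 5 (observed: 1).
Rule C → syllable 3 (observed: 1).

A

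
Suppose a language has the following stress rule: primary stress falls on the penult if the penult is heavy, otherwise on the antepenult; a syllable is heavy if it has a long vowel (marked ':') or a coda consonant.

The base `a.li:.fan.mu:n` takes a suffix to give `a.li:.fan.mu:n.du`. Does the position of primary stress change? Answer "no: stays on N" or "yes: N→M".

yes: 3→4

Base `a.li:.fan.mu:n` (4 syllables):
  Weights: 2 li: H, 3 fan H, 4 mu:n H.
  The penult (syllable 3, fan) is heavy, so it takes stress.
  → primary stress on syllable 3.
Suffixed `a.li:.fan.mu:n.du` (5 syllables):
  Weights: 3 fan H, 4 mu:n H, 5 du L.
  The penult (syllable 4, mu:n) is heavy, so it takes stress.
  → primary stress on syllable 4.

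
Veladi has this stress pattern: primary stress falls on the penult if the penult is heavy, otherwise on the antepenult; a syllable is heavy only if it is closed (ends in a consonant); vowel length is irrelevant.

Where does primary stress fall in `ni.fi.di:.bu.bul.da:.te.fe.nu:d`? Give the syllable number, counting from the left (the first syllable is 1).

7

Weights: 7 te L, 8 fe L, 9 nu:d H.
The penult (syllable 8, fe) is light, so stress falls on the antepenult (syllable 7, te).
Primary stress: syllable 7 → ni.fi.di:.bu.bul.da:.ˈte.fe.nu:d.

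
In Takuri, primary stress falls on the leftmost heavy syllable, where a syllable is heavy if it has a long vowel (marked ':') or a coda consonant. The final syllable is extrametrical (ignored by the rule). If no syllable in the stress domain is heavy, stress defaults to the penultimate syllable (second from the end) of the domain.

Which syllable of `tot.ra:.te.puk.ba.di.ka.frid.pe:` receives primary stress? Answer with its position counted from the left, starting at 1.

1

The final syllable (9, pe:) is extrametrical; the stress domain is syllables 1–8.
Weights: 1 tot H, 2 ra: H, 3 te L, 4 puk H, 5 ba L, 6 di L, 7 ka L, 8 frid H.
Heavy syllables in the domain: 1, 2, 4, 8. The leftmost is syllable 1 (tot).
Primary stress: syllable 1 → ˈtot.ra:.te.puk.ba.di.ka.frid.pe:.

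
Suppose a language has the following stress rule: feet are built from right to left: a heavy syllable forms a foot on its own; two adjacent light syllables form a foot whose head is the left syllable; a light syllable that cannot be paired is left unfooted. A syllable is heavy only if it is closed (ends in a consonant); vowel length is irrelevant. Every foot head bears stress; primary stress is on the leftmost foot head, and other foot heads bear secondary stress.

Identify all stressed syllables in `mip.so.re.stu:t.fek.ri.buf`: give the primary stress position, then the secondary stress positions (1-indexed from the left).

primary 1, secondary 2, 4, 5, 7

Weights: 1 mip H, 2 so L, 3 re L, 4 stu:t H, 5 fek H, 6 ri L, 7 buf H.
Parse right to left (heavy = foot alone; LL = one foot; stranded L unfooted): (ˈmip) (ˈso.re) (ˈstu:t) (ˈfek) ri (ˈbuf).
Foot heads: 1, 2, 4, 5, 7.
Primary stress on the leftmost head = syllable 1.
Secondary stress on 2, 4, 5, 7: ˈmip.ˌso.re.ˌstu:t.ˌfek.ri.ˌbuf.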